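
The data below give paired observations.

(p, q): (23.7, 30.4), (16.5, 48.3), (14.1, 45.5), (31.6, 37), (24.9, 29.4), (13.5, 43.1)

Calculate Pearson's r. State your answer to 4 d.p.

-0.6981

n = 6, Σp = 124.3, Σq = 233.7, Σp² = 2833.57, Σq² = 9418.27, Σpq = 4642.09
nΣpq − ΣpΣq = 27852.54 − 29048.91 = -1196.37
nΣp² − (Σp)² = 17001.42 − 15450.49 = 1550.93; nΣq² − (Σq)² = 56509.62 − 54615.69 = 1893.93
r = -1196.37 / √(1550.93 × 1893.93) = -1196.37 / 1713.8707 ≈ -0.6981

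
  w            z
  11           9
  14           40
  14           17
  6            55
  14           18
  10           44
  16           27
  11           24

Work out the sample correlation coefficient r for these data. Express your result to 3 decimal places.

n = 8, Σw = 96, Σz = 234, Σw² = 1222, Σz² = 8560, Σwz = 2615
nΣwz − ΣwΣz = 20920 − 22464 = -1544
nΣw² − (Σw)² = 9776 − 9216 = 560; nΣz² − (Σz)² = 68480 − 54756 = 13724
r = -1544 / √(560 × 13724) = -1544 / 2772.2626 ≈ -0.557

-0.557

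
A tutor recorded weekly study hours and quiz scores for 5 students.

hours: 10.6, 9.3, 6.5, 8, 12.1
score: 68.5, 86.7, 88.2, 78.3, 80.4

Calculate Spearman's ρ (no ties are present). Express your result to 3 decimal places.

Rank hours: 4, 3, 1, 2, 5
Rank score: 1, 4, 5, 2, 3
d = rank(hours) − rank(score): 3, -1, -4, 0, 2; Σd² = 30
ρ = 1 − 6Σd² / [n(n²−1)] = 1 − 6×30 / (5×24) = 1 − 180/120 ≈ -0.500

-0.500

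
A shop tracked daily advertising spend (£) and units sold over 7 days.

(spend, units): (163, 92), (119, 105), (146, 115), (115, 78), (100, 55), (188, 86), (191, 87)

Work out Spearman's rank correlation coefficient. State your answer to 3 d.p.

Rank spend: 5, 3, 4, 2, 1, 6, 7
Rank units: 5, 6, 7, 2, 1, 3, 4
d = rank(spend) − rank(units): 0, -3, -3, 0, 0, 3, 3; Σd² = 36
ρ = 1 − 6Σd² / [n(n²−1)] = 1 − 6×36 / (7×48) = 1 − 216/336 ≈ 0.357

0.357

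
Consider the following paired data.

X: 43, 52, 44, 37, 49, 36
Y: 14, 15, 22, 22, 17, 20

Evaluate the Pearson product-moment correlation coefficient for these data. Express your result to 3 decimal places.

n = 6, ΣX = 261, ΣY = 110, ΣX² = 11555, ΣY² = 2078, ΣXY = 4717
nΣXY − ΣXΣY = 28302 − 28710 = -408
nΣX² − (ΣX)² = 69330 − 68121 = 1209; nΣY² − (ΣY)² = 12468 − 12100 = 368
r = -408 / √(1209 × 368) = -408 / 667.0172 ≈ -0.612

-0.612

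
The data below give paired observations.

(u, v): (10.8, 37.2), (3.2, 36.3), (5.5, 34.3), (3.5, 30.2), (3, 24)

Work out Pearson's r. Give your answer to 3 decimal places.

n = 5, Σu = 26, Σv = 162, Σu² = 178.38, Σv² = 5366.06, Σuv = 884.27
nΣuv − ΣuΣv = 4421.35 − 4212 = 209.35
nΣu² − (Σu)² = 891.9 − 676 = 215.9; nΣv² − (Σv)² = 26830.3 − 26244 = 586.3
r = 209.35 / √(215.9 × 586.3) = 209.35 / 355.7839 ≈ 0.588

0.588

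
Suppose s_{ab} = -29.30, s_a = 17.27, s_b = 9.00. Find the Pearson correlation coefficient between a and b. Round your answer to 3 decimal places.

-0.189

r = Cov(a,b) / (s_a · s_b) = -29.30 / (17.27 × 9.00)
  = -29.30 / 155.4300 ≈ -0.189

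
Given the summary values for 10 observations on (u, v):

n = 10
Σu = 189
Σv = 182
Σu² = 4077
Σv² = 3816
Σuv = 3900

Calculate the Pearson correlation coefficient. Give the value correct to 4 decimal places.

0.9126

r = (nΣuv − ΣuΣv) / √[(nΣu² − (Σu)²)(nΣv² − (Σv)²)]
Numerator: 10×3900 − 189×182 = 4602
Denominator: √[(40770 − 35721)(38160 − 33124)] = √[5049 × 5036] = 5042.4958
r = 4602 / 5042.4958 ≈ 0.9126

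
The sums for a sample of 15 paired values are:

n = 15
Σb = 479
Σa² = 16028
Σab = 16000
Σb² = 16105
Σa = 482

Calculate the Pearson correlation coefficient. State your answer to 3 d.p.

r = (nΣab − ΣaΣb) / √[(nΣa² − (Σa)²)(nΣb² − (Σb)²)]
Numerator: 15×16000 − 482×479 = 9122
Denominator: √[(240420 − 232324)(241575 − 229441)] = √[8096 × 12134] = 9911.4512
r = 9122 / 9911.4512 ≈ 0.920

0.920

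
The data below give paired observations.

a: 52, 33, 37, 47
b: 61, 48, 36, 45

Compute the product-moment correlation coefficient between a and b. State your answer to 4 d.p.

0.6448

n = 4, Σa = 169, Σb = 190, Σa² = 7371, Σb² = 9346, Σab = 8203
nΣab − ΣaΣb = 32812 − 32110 = 702
nΣa² − (Σa)² = 29484 − 28561 = 923; nΣb² − (Σb)² = 37384 − 36100 = 1284
r = 702 / √(923 × 1284) = 702 / 1088.6377 ≈ 0.6448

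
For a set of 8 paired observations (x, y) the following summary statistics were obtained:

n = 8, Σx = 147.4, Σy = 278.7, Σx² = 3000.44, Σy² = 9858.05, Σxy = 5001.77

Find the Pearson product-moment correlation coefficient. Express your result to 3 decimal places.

-0.648

r = (nΣxy − ΣxΣy) / √[(nΣx² − (Σx)²)(nΣy² − (Σy)²)]
Numerator: 8×5001.77 − 147.4×278.7 = -1066.22
Denominator: √[(24003.52 − 21726.76)(78864.4 − 77673.69)] = √[2276.76 × 1190.71] = 1646.4996
r = -1066.22 / 1646.4996 ≈ -0.648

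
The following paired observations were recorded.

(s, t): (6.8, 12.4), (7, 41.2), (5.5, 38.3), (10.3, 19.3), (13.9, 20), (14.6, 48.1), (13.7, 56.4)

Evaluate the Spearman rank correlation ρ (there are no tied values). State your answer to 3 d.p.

0.429

Rank s: 2, 3, 1, 4, 6, 7, 5
Rank t: 1, 5, 4, 2, 3, 6, 7
d = rank(s) − rank(t): 1, -2, -3, 2, 3, 1, -2; Σd² = 32
ρ = 1 − 6Σd² / [n(n²−1)] = 1 − 6×32 / (7×48) = 1 − 192/336 ≈ 0.429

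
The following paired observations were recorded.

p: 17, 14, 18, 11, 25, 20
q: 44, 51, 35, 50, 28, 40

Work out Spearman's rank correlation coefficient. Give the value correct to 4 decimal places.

-0.8857

Rank p: 3, 2, 4, 1, 6, 5
Rank q: 4, 6, 2, 5, 1, 3
d = rank(p) − rank(q): -1, -4, 2, -4, 5, 2; Σd² = 66
ρ = 1 − 6Σd² / [n(n²−1)] = 1 − 6×66 / (6×35) = 1 − 396/210 ≈ -0.8857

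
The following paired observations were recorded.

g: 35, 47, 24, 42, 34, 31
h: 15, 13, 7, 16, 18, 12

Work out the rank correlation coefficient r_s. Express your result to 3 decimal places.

Rank g: 4, 6, 1, 5, 3, 2
Rank h: 4, 3, 1, 5, 6, 2
d = rank(g) − rank(h): 0, 3, 0, 0, -3, 0; Σd² = 18
ρ = 1 − 6Σd² / [n(n²−1)] = 1 − 6×18 / (6×35) = 1 − 108/210 ≈ 0.486

0.486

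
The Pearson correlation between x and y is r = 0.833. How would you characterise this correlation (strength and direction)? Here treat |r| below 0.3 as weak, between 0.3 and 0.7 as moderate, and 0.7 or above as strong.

strong positive

r = 0.833 > 0 so the relationship is positive.
|r| = 0.833, which falls in the strong range.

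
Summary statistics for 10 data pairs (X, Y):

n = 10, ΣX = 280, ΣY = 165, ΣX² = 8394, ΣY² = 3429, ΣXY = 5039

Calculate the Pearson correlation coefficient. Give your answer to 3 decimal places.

0.670

r = (nΣXY − ΣXΣY) / √[(nΣX² − (ΣX)²)(nΣY² − (ΣY)²)]
Numerator: 10×5039 − 280×165 = 4190
Denominator: √[(83940 − 78400)(34290 − 27225)] = √[5540 × 7065] = 6256.2049
r = 4190 / 6256.2049 ≈ 0.670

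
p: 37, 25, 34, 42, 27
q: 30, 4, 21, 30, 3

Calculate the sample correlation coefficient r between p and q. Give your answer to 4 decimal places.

n = 5, Σp = 165, Σq = 88, Σp² = 5643, Σq² = 2266, Σpq = 3265
nΣpq − ΣpΣq = 16325 − 14520 = 1805
nΣp² − (Σp)² = 28215 − 27225 = 990; nΣq² − (Σq)² = 11330 − 7744 = 3586
r = 1805 / √(990 × 3586) = 1805 / 1884.1815 ≈ 0.9580

0.9580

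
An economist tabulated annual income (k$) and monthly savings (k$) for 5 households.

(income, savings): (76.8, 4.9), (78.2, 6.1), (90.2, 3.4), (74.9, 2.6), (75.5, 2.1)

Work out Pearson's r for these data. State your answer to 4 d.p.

n = 5, Σx = 395.6, Σy = 19.1, Σx² = 31459.78, Σy² = 83.95, Σxy = 1513.31
nΣxy − ΣxΣy = 7566.55 − 7555.96 = 10.59
nΣx² − (Σx)² = 157298.9 − 156499.36 = 799.54; nΣy² − (Σy)² = 419.75 − 364.81 = 54.94
r = 10.59 / √(799.54 × 54.94) = 10.59 / 209.5870 ≈ 0.0505

0.0505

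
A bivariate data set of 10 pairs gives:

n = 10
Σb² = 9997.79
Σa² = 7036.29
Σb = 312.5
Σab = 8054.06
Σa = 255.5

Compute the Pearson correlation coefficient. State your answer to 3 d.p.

0.203

r = (nΣab − ΣaΣb) / √[(nΣa² − (Σa)²)(nΣb² − (Σb)²)]
Numerator: 10×8054.06 − 255.5×312.5 = 696.85
Denominator: √[(70362.9 − 65280.25)(99977.9 − 97656.25)] = √[5082.65 × 2321.65] = 3435.1324
r = 696.85 / 3435.1324 ≈ 0.203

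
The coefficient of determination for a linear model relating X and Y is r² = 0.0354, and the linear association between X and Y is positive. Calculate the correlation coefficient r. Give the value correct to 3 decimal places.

|r| = √0.0354 = 0.188
The association is positive, so r = 0.188.

0.188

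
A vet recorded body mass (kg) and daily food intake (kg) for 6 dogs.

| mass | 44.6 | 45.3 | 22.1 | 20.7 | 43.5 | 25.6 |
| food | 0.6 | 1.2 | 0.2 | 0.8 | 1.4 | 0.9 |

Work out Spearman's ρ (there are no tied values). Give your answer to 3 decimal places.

Rank mass: 5, 6, 2, 1, 4, 3
Rank food: 2, 5, 1, 3, 6, 4
d = rank(mass) − rank(food): 3, 1, 1, -2, -2, -1; Σd² = 20
ρ = 1 − 6Σd² / [n(n²−1)] = 1 − 6×20 / (6×35) = 1 − 120/210 ≈ 0.429

0.429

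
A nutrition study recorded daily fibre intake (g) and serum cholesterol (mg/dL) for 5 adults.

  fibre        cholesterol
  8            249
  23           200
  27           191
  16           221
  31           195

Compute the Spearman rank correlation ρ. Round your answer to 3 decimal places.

Rank fibre: 1, 3, 4, 2, 5
Rank cholesterol: 5, 3, 1, 4, 2
d = rank(fibre) − rank(cholesterol): -4, 0, 3, -2, 3; Σd² = 38
ρ = 1 − 6Σd² / [n(n²−1)] = 1 − 6×38 / (5×24) = 1 − 228/120 ≈ -0.900

-0.900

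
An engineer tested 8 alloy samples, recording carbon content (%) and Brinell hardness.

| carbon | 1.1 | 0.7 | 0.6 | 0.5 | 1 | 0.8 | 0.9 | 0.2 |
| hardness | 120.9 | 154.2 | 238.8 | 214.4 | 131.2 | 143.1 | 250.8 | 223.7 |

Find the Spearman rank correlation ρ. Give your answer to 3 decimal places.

-0.571

Rank carbon: 8, 4, 3, 2, 7, 5, 6, 1
Rank hardness: 1, 4, 7, 5, 2, 3, 8, 6
d = rank(carbon) − rank(hardness): 7, 0, -4, -3, 5, 2, -2, -5; Σd² = 132
ρ = 1 − 6Σd² / [n(n²−1)] = 1 − 6×132 / (8×63) = 1 − 792/504 ≈ -0.571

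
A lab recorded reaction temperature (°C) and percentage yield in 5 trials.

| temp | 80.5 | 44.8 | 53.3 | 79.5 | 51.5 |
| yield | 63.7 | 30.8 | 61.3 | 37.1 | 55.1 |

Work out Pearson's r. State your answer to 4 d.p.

0.2070

n = 5, Σx = 309.6, Σy = 248, Σx² = 20300.68, Σy² = 13176.44, Σxy = 15562.08
nΣxy − ΣxΣy = 77810.4 − 76780.8 = 1029.6
nΣx² − (Σx)² = 101503.4 − 95852.16 = 5651.24; nΣy² − (Σy)² = 65882.2 − 61504 = 4378.2
r = 1029.6 / √(5651.24 × 4378.2) = 1029.6 / 4974.1591 ≈ 0.2070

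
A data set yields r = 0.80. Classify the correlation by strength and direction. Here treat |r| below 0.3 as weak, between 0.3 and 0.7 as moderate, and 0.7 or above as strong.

strong positive

r = 0.80 > 0 so the relationship is positive.
|r| = 0.80, which falls in the strong range.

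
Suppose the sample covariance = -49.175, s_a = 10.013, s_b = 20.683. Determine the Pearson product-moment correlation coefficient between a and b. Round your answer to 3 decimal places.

-0.237

r = Cov(a,b) / (s_a · s_b) = -49.175 / (10.013 × 20.683)
  = -49.175 / 207.0989 ≈ -0.237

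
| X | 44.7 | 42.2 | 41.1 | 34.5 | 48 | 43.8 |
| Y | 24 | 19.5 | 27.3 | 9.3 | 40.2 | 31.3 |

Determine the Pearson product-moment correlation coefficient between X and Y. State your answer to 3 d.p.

0.897

n = 6, ΣX = 254.3, ΣY = 151.6, ΣX² = 10880.83, ΣY² = 4383.76, ΣXY = 6639.12
nΣXY − ΣXΣY = 39834.72 − 38551.88 = 1282.84
nΣX² − (ΣX)² = 65284.98 − 64668.49 = 616.49; nΣY² − (ΣY)² = 26302.56 − 22982.56 = 3320
r = 1282.84 / √(616.49 × 3320) = 1282.84 / 1430.6456 ≈ 0.897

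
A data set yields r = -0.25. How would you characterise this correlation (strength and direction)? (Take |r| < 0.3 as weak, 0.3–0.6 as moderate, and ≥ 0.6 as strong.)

weak negative

r = -0.25 < 0 so the relationship is negative.
|r| = 0.25, which falls in the weak range.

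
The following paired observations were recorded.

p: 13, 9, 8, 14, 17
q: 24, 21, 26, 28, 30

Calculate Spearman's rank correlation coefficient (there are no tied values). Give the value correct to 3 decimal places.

0.700

Rank p: 3, 2, 1, 4, 5
Rank q: 2, 1, 3, 4, 5
d = rank(p) − rank(q): 1, 1, -2, 0, 0; Σd² = 6
ρ = 1 − 6Σd² / [n(n²−1)] = 1 − 6×6 / (5×24) = 1 − 36/120 ≈ 0.700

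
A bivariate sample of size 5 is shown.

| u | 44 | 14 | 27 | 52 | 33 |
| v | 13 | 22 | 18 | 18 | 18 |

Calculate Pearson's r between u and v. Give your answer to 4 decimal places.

-0.6884

n = 5, Σu = 170, Σv = 89, Σu² = 6654, Σv² = 1625, Σuv = 2896
nΣuv − ΣuΣv = 14480 − 15130 = -650
nΣu² − (Σu)² = 33270 − 28900 = 4370; nΣv² − (Σv)² = 8125 − 7921 = 204
r = -650 / √(4370 × 204) = -650 / 944.1822 ≈ -0.6884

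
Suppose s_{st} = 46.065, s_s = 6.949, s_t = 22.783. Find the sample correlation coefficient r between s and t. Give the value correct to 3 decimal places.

0.291

r = Cov(s,t) / (s_s · s_t) = 46.065 / (6.949 × 22.783)
  = 46.065 / 158.3191 ≈ 0.291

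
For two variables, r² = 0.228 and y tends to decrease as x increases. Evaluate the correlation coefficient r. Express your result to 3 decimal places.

|r| = √0.228 = 0.477
The association is negative, so r = −0.477.

-0.477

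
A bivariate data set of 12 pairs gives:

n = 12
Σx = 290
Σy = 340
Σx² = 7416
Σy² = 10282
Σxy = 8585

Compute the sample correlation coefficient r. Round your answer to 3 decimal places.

0.716

r = (nΣxy − ΣxΣy) / √[(nΣx² − (Σx)²)(nΣy² − (Σy)²)]
Numerator: 12×8585 − 290×340 = 4420
Denominator: √[(88992 − 84100)(123384 − 115600)] = √[4892 × 7784] = 6170.8450
r = 4420 / 6170.8450 ≈ 0.716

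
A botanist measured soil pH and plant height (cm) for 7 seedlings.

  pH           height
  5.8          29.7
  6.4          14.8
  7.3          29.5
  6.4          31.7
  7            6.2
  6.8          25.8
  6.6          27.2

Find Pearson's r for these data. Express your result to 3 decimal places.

-0.259

n = 7, Σx = 46.3, Σy = 164.9, Σx² = 307.65, Σy² = 4420.19, Σxy = 1083.57
nΣxy − ΣxΣy = 7584.99 − 7634.87 = -49.88
nΣx² − (Σx)² = 2153.55 − 2143.69 = 9.86; nΣy² − (Σy)² = 30941.33 − 27192.01 = 3749.32
r = -49.88 / √(9.86 × 3749.32) = -49.88 / 192.2714 ≈ -0.259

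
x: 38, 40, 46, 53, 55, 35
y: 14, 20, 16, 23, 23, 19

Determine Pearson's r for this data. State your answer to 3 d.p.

0.663

n = 6, Σx = 267, Σy = 115, Σx² = 12219, Σy² = 2271, Σxy = 5217
nΣxy − ΣxΣy = 31302 − 30705 = 597
nΣx² − (Σx)² = 73314 − 71289 = 2025; nΣy² − (Σy)² = 13626 − 13225 = 401
r = 597 / √(2025 × 401) = 597 / 901.1243 ≈ 0.663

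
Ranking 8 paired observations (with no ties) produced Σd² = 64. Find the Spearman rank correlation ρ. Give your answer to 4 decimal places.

0.2381

ρ = 1 − 6Σd² / [n(n²−1)] = 1 − 6×64 / (8×63)
  = 1 − 384/504 = 1 − 0.76190 ≈ 0.2381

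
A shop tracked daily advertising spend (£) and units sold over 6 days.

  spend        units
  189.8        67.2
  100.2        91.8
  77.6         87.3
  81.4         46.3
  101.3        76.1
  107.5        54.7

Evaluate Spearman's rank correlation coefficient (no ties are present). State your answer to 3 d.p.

Rank spend: 6, 3, 1, 2, 4, 5
Rank units: 3, 6, 5, 1, 4, 2
d = rank(spend) − rank(units): 3, -3, -4, 1, 0, 3; Σd² = 44
ρ = 1 − 6Σd² / [n(n²−1)] = 1 − 6×44 / (6×35) = 1 − 264/210 ≈ -0.257

-0.257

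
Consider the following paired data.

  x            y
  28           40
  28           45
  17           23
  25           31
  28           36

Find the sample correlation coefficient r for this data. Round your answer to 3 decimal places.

0.894

n = 5, Σx = 126, Σy = 175, Σx² = 3266, Σy² = 6411, Σxy = 4554
nΣxy − ΣxΣy = 22770 − 22050 = 720
nΣx² − (Σx)² = 16330 − 15876 = 454; nΣy² − (Σy)² = 32055 − 30625 = 1430
r = 720 / √(454 × 1430) = 720 / 805.7419 ≈ 0.894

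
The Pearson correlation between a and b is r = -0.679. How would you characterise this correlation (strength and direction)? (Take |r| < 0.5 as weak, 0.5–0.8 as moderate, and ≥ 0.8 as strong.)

moderate negative

r = -0.679 < 0 so the relationship is negative.
|r| = 0.679, which falls in the moderate range.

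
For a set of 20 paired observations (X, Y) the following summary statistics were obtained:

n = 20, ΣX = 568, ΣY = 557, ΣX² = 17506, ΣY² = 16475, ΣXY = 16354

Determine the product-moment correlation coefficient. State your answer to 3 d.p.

r = (nΣXY − ΣXΣY) / √[(nΣX² − (ΣX)²)(nΣY² − (ΣY)²)]
Numerator: 20×16354 − 568×557 = 10704
Denominator: √[(350120 − 322624)(329500 − 310249)] = √[27496 × 19251] = 23007.0749
r = 10704 / 23007.0749 ≈ 0.465

0.465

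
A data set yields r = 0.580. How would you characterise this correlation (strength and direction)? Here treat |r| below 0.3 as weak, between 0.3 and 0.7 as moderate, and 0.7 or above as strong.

moderate positive

r = 0.580 > 0 so the relationship is positive.
|r| = 0.580, which falls in the moderate range.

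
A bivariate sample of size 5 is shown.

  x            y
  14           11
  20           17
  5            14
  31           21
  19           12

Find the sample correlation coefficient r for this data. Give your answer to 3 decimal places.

n = 5, Σx = 89, Σy = 75, Σx² = 1943, Σy² = 1191, Σxy = 1443
nΣxy − ΣxΣy = 7215 − 6675 = 540
nΣx² − (Σx)² = 9715 − 7921 = 1794; nΣy² − (Σy)² = 5955 − 5625 = 330
r = 540 / √(1794 × 330) = 540 / 769.4284 ≈ 0.702

0.702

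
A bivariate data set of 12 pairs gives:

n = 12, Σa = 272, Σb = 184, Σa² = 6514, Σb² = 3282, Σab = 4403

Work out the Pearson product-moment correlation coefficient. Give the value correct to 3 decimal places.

0.580

r = (nΣab − ΣaΣb) / √[(nΣa² − (Σa)²)(nΣb² − (Σb)²)]
Numerator: 12×4403 − 272×184 = 2788
Denominator: √[(78168 − 73984)(39384 − 33856)] = √[4184 × 5528] = 4809.2777
r = 2788 / 4809.2777 ≈ 0.580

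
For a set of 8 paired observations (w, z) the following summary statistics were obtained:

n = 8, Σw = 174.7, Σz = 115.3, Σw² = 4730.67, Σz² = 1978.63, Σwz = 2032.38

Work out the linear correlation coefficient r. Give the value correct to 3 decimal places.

-0.901

r = (nΣwz − ΣwΣz) / √[(nΣw² − (Σw)²)(nΣz² − (Σz)²)]
Numerator: 8×2032.38 − 174.7×115.3 = -3883.87
Denominator: √[(37845.36 − 30520.09)(15829.04 − 13294.09)] = √[7325.27 × 2534.95] = 4309.1987
r = -3883.87 / 4309.1987 ≈ -0.901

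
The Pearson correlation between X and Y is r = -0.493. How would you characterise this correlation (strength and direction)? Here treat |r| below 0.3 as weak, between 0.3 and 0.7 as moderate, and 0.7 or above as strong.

moderate negative

r = -0.493 < 0 so the relationship is negative.
|r| = 0.493, which falls in the moderate range.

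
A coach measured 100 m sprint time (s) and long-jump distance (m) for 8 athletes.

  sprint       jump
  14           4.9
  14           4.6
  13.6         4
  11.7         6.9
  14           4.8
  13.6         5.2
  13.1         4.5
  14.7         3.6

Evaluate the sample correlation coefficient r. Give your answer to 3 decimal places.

-0.847

n = 8, Σx = 108.7, Σy = 38.5, Σx² = 1482.51, Σy² = 192.07, Σxy = 517.92
nΣxy − ΣxΣy = 4143.36 − 4184.95 = -41.59
nΣx² − (Σx)² = 11860.08 − 11815.69 = 44.39; nΣy² − (Σy)² = 1536.56 − 1482.25 = 54.31
r = -41.59 / √(44.39 × 54.31) = -41.59 / 49.1001 ≈ -0.847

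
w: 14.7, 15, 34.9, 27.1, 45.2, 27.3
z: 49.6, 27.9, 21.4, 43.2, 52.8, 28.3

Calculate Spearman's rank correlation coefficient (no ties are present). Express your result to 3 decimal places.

Rank w: 1, 2, 5, 3, 6, 4
Rank z: 5, 2, 1, 4, 6, 3
d = rank(w) − rank(z): -4, 0, 4, -1, 0, 1; Σd² = 34
ρ = 1 − 6Σd² / [n(n²−1)] = 1 − 6×34 / (6×35) = 1 − 204/210 ≈ 0.029

0.029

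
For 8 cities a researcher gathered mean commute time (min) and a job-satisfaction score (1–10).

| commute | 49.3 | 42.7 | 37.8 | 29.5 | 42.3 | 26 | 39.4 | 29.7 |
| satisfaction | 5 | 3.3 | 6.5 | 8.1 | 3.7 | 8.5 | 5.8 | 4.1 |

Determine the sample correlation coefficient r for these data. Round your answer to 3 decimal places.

-0.627

n = 8, Σx = 296.7, Σy = 45, Σx² = 11452.61, Σy² = 280.14, Σxy = 1599.86
nΣxy − ΣxΣy = 12798.88 − 13351.5 = -552.62
nΣx² − (Σx)² = 91620.88 − 88030.89 = 3589.99; nΣy² − (Σy)² = 2241.12 − 2025 = 216.12
r = -552.62 / √(3589.99 × 216.12) = -552.62 / 880.8341 ≈ -0.627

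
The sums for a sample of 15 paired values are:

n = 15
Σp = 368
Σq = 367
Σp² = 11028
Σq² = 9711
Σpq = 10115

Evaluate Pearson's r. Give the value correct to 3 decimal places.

r = (nΣpq − ΣpΣq) / √[(nΣp² − (Σp)²)(nΣq² − (Σq)²)]
Numerator: 15×10115 − 368×367 = 16669
Denominator: √[(165420 − 135424)(145665 − 134689)] = √[29996 × 10976] = 18144.8642
r = 16669 / 18144.8642 ≈ 0.919

0.919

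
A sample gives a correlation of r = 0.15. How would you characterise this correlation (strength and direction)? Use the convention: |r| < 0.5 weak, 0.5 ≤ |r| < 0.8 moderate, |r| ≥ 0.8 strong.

weak positive

r = 0.15 > 0 so the relationship is positive.
|r| = 0.15, which falls in the weak range.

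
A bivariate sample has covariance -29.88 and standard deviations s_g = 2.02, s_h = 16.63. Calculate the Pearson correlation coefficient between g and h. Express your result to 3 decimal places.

-0.889

r = Cov(g,h) / (s_g · s_h) = -29.88 / (2.02 × 16.63)
  = -29.88 / 33.5926 ≈ -0.889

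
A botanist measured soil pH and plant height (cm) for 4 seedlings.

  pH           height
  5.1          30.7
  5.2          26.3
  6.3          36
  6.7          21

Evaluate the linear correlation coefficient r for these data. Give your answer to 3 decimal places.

n = 4, Σx = 23.3, Σy = 114, Σx² = 137.63, Σy² = 3371.18, Σxy = 660.83
nΣxy − ΣxΣy = 2643.32 − 2656.2 = -12.88
nΣx² − (Σx)² = 550.52 − 542.89 = 7.63; nΣy² − (Σy)² = 13484.72 − 12996 = 488.72
r = -12.88 / √(7.63 × 488.72) = -12.88 / 61.0650 ≈ -0.211

-0.211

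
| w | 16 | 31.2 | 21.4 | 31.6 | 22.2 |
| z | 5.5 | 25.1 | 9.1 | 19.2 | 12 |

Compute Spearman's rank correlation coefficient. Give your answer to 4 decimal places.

0.9000

Rank w: 1, 4, 2, 5, 3
Rank z: 1, 5, 2, 4, 3
d = rank(w) − rank(z): 0, -1, 0, 1, 0; Σd² = 2
ρ = 1 − 6Σd² / [n(n²−1)] = 1 − 6×2 / (5×24) = 1 − 12/120 ≈ 0.9000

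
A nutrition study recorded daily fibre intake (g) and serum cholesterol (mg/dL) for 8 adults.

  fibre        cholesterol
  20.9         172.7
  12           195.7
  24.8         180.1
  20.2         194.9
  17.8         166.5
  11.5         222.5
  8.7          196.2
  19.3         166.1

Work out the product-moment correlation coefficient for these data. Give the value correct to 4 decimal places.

n = 8, Σx = 135.2, Σy = 1494.7, Σx² = 2501.16, Σy² = 281857.95, Σxy = 24796.41
nΣxy − ΣxΣy = 198371.28 − 202083.44 = -3712.16
nΣx² − (Σx)² = 20009.28 − 18279.04 = 1730.24; nΣy² − (Σy)² = 2254863.6 − 2234128.09 = 20735.51
r = -3712.16 / √(1730.24 × 20735.51) = -3712.16 / 5989.7754 ≈ -0.6197

-0.6197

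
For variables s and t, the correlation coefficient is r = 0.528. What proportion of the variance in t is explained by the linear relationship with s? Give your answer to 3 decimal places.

r² = (0.528)² = 0.279

0.279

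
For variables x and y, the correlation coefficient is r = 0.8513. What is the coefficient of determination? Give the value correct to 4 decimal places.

0.7247

r² = (0.8513)² = 0.7247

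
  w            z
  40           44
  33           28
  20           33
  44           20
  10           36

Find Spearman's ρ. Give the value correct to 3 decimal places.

-0.400

Rank w: 4, 3, 2, 5, 1
Rank z: 5, 2, 3, 1, 4
d = rank(w) − rank(z): -1, 1, -1, 4, -3; Σd² = 28
ρ = 1 − 6Σd² / [n(n²−1)] = 1 − 6×28 / (5×24) = 1 − 168/120 ≈ -0.400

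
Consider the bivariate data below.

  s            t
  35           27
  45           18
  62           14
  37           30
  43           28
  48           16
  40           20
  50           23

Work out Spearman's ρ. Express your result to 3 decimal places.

-0.714

Rank s: 1, 5, 8, 2, 4, 6, 3, 7
Rank t: 6, 3, 1, 8, 7, 2, 4, 5
d = rank(s) − rank(t): -5, 2, 7, -6, -3, 4, -1, 2; Σd² = 144
ρ = 1 − 6Σd² / [n(n²−1)] = 1 − 6×144 / (8×63) = 1 − 864/504 ≈ -0.714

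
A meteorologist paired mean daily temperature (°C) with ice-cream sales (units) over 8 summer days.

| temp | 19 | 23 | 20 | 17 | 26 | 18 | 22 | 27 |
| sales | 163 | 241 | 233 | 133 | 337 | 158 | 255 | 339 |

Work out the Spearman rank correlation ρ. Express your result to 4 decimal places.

Rank temp: 3, 6, 4, 1, 7, 2, 5, 8
Rank sales: 3, 5, 4, 1, 7, 2, 6, 8
d = rank(temp) − rank(sales): 0, 1, 0, 0, 0, 0, -1, 0; Σd² = 2
ρ = 1 − 6Σd² / [n(n²−1)] = 1 − 6×2 / (8×63) = 1 − 12/504 ≈ 0.9762

0.9762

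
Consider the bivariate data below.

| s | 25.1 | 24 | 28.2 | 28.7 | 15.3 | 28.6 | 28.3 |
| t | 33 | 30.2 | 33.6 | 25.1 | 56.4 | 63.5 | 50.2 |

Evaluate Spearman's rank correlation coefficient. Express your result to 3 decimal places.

Rank s: 3, 2, 4, 7, 1, 6, 5
Rank t: 3, 2, 4, 1, 6, 7, 5
d = rank(s) − rank(t): 0, 0, 0, 6, -5, -1, 0; Σd² = 62
ρ = 1 − 6Σd² / [n(n²−1)] = 1 − 6×62 / (7×48) = 1 − 372/336 ≈ -0.107

-0.107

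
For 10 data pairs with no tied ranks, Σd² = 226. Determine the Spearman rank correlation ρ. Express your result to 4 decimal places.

-0.3697

ρ = 1 − 6Σd² / [n(n²−1)] = 1 − 6×226 / (10×99)
  = 1 − 1356/990 = 1 − 1.36970 ≈ -0.3697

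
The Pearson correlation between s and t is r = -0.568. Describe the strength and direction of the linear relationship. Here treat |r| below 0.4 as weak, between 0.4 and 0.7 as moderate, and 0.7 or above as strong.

moderate negative

r = -0.568 < 0 so the relationship is negative.
|r| = 0.568, which falls in the moderate range.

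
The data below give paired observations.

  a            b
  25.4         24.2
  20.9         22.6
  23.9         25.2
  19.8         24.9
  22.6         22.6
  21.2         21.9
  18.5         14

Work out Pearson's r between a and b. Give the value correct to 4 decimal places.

n = 7, Σa = 152.3, Σb = 155.4, Σa² = 3347.67, Σb² = 3537.82, Σab = 3416.36
nΣab − ΣaΣb = 23914.52 − 23667.42 = 247.1
nΣa² − (Σa)² = 23433.69 − 23195.29 = 238.4; nΣb² − (Σb)² = 24764.74 − 24149.16 = 615.58
r = 247.1 / √(238.4 × 615.58) = 247.1 / 383.0852 ≈ 0.6450

0.6450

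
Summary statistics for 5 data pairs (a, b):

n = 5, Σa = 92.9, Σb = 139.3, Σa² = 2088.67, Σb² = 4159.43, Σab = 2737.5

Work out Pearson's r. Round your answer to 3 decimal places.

0.470

r = (nΣab − ΣaΣb) / √[(nΣa² − (Σa)²)(nΣb² − (Σb)²)]
Numerator: 5×2737.5 − 92.9×139.3 = 746.53
Denominator: √[(10443.35 − 8630.41)(20797.15 − 19404.49)] = √[1812.94 × 1392.66] = 1588.9648
r = 746.53 / 1588.9648 ≈ 0.470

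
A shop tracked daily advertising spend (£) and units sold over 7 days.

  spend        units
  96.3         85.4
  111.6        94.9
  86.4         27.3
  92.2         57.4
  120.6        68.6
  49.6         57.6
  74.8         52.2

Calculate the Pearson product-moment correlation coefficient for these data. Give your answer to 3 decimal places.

0.475

n = 7, Σx = 631.5, Σy = 443.4, Σx² = 60293.61, Σy² = 31087.78, Σxy = 41500.54
nΣxy − ΣxΣy = 290503.78 − 280007.1 = 10496.68
nΣx² − (Σx)² = 422055.27 − 398792.25 = 23263.02; nΣy² − (Σy)² = 217614.46 − 196603.56 = 21010.9
r = 10496.68 / √(23263.02 × 21010.9) = 10496.68 / 22108.3013 ≈ 0.475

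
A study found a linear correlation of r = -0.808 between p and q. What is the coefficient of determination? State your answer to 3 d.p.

r² = (-0.808)² = 0.653

0.653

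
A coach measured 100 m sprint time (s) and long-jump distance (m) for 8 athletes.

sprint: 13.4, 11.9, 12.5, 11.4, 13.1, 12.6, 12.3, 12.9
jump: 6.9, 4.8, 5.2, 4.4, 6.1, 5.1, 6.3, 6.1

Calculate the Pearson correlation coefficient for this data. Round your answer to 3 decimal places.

n = 8, Σx = 100.1, Σy = 44.9, Σx² = 1255.45, Σy² = 257.17, Σxy = 565.09
nΣxy − ΣxΣy = 4520.72 − 4494.49 = 26.23
nΣx² − (Σx)² = 10043.6 − 10020.01 = 23.59; nΣy² − (Σy)² = 2057.36 − 2016.01 = 41.35
r = 26.23 / √(23.59 × 41.35) = 26.23 / 31.2321 ≈ 0.840

0.840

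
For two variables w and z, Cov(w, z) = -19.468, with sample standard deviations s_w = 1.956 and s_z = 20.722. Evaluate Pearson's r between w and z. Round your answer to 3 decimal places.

r = Cov(w,z) / (s_w · s_z) = -19.468 / (1.956 × 20.722)
  = -19.468 / 40.5322 ≈ -0.480

-0.480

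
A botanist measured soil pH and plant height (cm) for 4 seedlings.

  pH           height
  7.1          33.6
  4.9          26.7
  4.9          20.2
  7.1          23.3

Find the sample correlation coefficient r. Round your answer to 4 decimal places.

n = 4, Σx = 24, Σy = 103.8, Σx² = 148.84, Σy² = 2792.78, Σxy = 633.8
nΣxy − ΣxΣy = 2535.2 − 2491.2 = 44
nΣx² − (Σx)² = 595.36 − 576 = 19.36; nΣy² − (Σy)² = 11171.12 − 10774.44 = 396.68
r = 44 / √(19.36 × 396.68) = 44 / 87.6340 ≈ 0.5021

0.5021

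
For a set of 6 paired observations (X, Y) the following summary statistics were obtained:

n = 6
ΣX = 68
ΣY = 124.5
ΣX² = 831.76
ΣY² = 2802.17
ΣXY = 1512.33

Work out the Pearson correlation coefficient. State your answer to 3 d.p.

r = (nΣXY − ΣXΣY) / √[(nΣX² − (ΣX)²)(nΣY² − (ΣY)²)]
Numerator: 6×1512.33 − 68×124.5 = 607.98
Denominator: √[(4990.56 − 4624)(16813.02 − 15500.25)] = √[366.56 × 1312.77] = 693.6923
r = 607.98 / 693.6923 ≈ 0.876

0.876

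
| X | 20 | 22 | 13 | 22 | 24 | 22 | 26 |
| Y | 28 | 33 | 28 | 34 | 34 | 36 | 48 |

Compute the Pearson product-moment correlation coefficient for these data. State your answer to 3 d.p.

0.748

n = 7, ΣX = 149, ΣY = 241, ΣX² = 3273, ΣY² = 8569, ΣXY = 5254
nΣXY − ΣXΣY = 36778 − 35909 = 869
nΣX² − (ΣX)² = 22911 − 22201 = 710; nΣY² − (ΣY)² = 59983 − 58081 = 1902
r = 869 / √(710 × 1902) = 869 / 1162.0757 ≈ 0.748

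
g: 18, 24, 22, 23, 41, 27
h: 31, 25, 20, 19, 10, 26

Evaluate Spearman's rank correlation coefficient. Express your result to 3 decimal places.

Rank g: 1, 4, 2, 3, 6, 5
Rank h: 6, 4, 3, 2, 1, 5
d = rank(g) − rank(h): -5, 0, -1, 1, 5, 0; Σd² = 52
ρ = 1 − 6Σd² / [n(n²−1)] = 1 − 6×52 / (6×35) = 1 − 312/210 ≈ -0.486

-0.486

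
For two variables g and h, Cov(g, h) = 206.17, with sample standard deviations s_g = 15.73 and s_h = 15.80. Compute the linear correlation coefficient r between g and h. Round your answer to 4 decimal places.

r = Cov(g,h) / (s_g · s_h) = 206.17 / (15.73 × 15.80)
  = 206.17 / 248.5340 ≈ 0.8295

0.8295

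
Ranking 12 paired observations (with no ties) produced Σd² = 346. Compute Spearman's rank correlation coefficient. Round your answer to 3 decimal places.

ρ = 1 − 6Σd² / [n(n²−1)] = 1 − 6×346 / (12×143)
  = 1 − 2076/1716 = 1 − 1.2098 ≈ -0.210

-0.210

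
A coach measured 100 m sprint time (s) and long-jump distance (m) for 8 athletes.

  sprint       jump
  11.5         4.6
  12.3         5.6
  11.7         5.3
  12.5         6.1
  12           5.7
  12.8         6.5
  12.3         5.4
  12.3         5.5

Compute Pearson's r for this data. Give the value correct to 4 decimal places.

n = 8, Σx = 97.4, Σy = 44.7, Σx² = 1187.1, Σy² = 251.97, Σxy = 545.71
nΣxy − ΣxΣy = 4365.68 − 4353.78 = 11.9
nΣx² − (Σx)² = 9496.8 − 9486.76 = 10.04; nΣy² − (Σy)² = 2015.76 − 1998.09 = 17.67
r = 11.9 / √(10.04 × 17.67) = 11.9 / 13.3194 ≈ 0.8934

0.8934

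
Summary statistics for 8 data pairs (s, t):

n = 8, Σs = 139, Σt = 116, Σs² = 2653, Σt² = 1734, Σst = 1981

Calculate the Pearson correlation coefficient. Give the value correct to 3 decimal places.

r = (nΣst − ΣsΣt) / √[(nΣs² − (Σs)²)(nΣt² − (Σt)²)]
Numerator: 8×1981 − 139×116 = -276
Denominator: √[(21224 − 19321)(13872 − 13456)] = √[1903 × 416] = 889.7460
r = -276 / 889.7460 ≈ -0.310

-0.310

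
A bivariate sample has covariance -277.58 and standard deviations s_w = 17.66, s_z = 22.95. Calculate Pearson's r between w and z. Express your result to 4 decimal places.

-0.6849

r = Cov(w,z) / (s_w · s_z) = -277.58 / (17.66 × 22.95)
  = -277.58 / 405.2970 ≈ -0.6849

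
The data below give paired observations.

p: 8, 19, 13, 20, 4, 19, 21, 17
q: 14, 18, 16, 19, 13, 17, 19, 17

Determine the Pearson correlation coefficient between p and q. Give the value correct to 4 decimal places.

0.9748

n = 8, Σp = 121, Σq = 133, Σp² = 2101, Σq² = 2245, Σpq = 2105
nΣpq − ΣpΣq = 16840 − 16093 = 747
nΣp² − (Σp)² = 16808 − 14641 = 2167; nΣq² − (Σq)² = 17960 − 17689 = 271
r = 747 / √(2167 × 271) = 747 / 766.3270 ≈ 0.9748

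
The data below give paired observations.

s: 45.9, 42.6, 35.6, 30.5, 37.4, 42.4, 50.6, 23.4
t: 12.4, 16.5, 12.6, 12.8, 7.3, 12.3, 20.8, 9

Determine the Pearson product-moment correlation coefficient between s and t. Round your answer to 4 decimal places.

0.6678

n = 8, Σs = 308.4, Σt = 103.7, Σs² = 12423.62, Σt² = 1466.83, Σst = 4168.64
nΣst − ΣsΣt = 33349.12 − 31981.08 = 1368.04
nΣs² − (Σs)² = 99388.96 − 95110.56 = 4278.4; nΣt² − (Σt)² = 11734.64 − 10753.69 = 980.95
r = 1368.04 / √(4278.4 × 980.95) = 1368.04 / 2048.6328 ≈ 0.6678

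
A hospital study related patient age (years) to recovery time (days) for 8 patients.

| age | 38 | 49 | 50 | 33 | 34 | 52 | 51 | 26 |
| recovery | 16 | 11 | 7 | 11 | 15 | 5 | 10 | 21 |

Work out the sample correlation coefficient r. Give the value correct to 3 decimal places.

n = 8, Σx = 333, Σy = 96, Σx² = 14571, Σy² = 1338, Σxy = 3686
nΣxy − ΣxΣy = 29488 − 31968 = -2480
nΣx² − (Σx)² = 116568 − 110889 = 5679; nΣy² − (Σy)² = 10704 − 9216 = 1488
r = -2480 / √(5679 × 1488) = -2480 / 2906.9489 ≈ -0.853

-0.853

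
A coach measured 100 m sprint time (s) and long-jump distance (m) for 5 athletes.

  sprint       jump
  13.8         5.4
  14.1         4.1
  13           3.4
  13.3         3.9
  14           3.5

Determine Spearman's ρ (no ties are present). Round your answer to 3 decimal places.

Rank sprint: 3, 5, 1, 2, 4
Rank jump: 5, 4, 1, 3, 2
d = rank(sprint) − rank(jump): -2, 1, 0, -1, 2; Σd² = 10
ρ = 1 − 6Σd² / [n(n²−1)] = 1 − 6×10 / (5×24) = 1 − 60/120 ≈ 0.500

0.500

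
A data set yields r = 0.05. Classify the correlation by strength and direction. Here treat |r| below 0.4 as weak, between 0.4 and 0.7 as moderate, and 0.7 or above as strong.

r = 0.05 > 0 so the relationship is positive.
|r| = 0.05, which falls in the weak range.

weak positive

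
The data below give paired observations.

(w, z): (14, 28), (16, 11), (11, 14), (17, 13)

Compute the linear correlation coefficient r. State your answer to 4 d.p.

-0.2271

n = 4, Σw = 58, Σz = 66, Σw² = 862, Σz² = 1270, Σwz = 943
nΣwz − ΣwΣz = 3772 − 3828 = -56
nΣw² − (Σw)² = 3448 − 3364 = 84; nΣz² − (Σz)² = 5080 − 4356 = 724
r = -56 / √(84 × 724) = -56 / 246.6090 ≈ -0.2271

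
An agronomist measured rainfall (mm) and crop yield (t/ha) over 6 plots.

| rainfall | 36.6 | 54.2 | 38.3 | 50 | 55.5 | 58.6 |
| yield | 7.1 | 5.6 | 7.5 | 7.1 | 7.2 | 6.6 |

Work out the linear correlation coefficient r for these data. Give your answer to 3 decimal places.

n = 6, Σx = 293.2, Σy = 41.1, Σx² = 14758.3, Σy² = 283.83, Σxy = 1991.99
nΣxy − ΣxΣy = 11951.94 − 12050.52 = -98.58
nΣx² − (Σx)² = 88549.8 − 85966.24 = 2583.56; nΣy² − (Σy)² = 1702.98 − 1689.21 = 13.77
r = -98.58 / √(2583.56 × 13.77) = -98.58 / 188.6150 ≈ -0.523

-0.523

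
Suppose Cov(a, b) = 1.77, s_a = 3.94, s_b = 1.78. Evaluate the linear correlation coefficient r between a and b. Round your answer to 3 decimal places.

0.252

r = Cov(a,b) / (s_a · s_b) = 1.77 / (3.94 × 1.78)
  = 1.77 / 7.0132 ≈ 0.252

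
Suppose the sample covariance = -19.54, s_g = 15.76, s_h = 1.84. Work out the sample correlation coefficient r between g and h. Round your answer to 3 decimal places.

r = Cov(g,h) / (s_g · s_h) = -19.54 / (15.76 × 1.84)
  = -19.54 / 28.9984 ≈ -0.674

-0.674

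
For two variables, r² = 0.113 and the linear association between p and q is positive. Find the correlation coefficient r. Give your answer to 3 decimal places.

|r| = √0.113 = 0.336
The association is positive, so r = 0.336.

0.336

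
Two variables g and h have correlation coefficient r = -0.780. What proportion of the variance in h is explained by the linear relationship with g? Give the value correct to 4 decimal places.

0.6084

r² = (-0.780)² = 0.6084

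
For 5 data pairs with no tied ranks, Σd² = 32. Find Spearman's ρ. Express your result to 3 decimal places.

ρ = 1 − 6Σd² / [n(n²−1)] = 1 − 6×32 / (5×24)
  = 1 − 192/120 = 1 − 1.6000 ≈ -0.600

-0.600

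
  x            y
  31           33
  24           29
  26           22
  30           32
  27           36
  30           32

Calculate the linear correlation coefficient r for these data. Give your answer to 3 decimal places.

0.468

n = 6, Σx = 168, Σy = 184, Σx² = 4742, Σy² = 5758, Σxy = 5183
nΣxy − ΣxΣy = 31098 − 30912 = 186
nΣx² − (Σx)² = 28452 − 28224 = 228; nΣy² − (Σy)² = 34548 − 33856 = 692
r = 186 / √(228 × 692) = 186 / 397.2103 ≈ 0.468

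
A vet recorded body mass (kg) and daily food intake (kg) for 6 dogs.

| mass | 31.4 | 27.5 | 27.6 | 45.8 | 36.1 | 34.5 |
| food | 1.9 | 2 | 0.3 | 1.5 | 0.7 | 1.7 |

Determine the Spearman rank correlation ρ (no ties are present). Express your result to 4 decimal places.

Rank mass: 3, 1, 2, 6, 5, 4
Rank food: 5, 6, 1, 3, 2, 4
d = rank(mass) − rank(food): -2, -5, 1, 3, 3, 0; Σd² = 48
ρ = 1 − 6Σd² / [n(n²−1)] = 1 − 6×48 / (6×35) = 1 − 288/210 ≈ -0.3714

-0.3714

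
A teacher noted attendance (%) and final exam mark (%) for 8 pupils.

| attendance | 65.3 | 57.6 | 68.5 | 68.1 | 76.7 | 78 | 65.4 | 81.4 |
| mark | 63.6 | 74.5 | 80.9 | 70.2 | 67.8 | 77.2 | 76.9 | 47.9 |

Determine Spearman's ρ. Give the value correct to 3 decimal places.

Rank attendance: 2, 1, 5, 4, 6, 7, 3, 8
Rank mark: 2, 5, 8, 4, 3, 7, 6, 1
d = rank(attendance) − rank(mark): 0, -4, -3, 0, 3, 0, -3, 7; Σd² = 92
ρ = 1 − 6Σd² / [n(n²−1)] = 1 − 6×92 / (8×63) = 1 − 552/504 ≈ -0.095

-0.095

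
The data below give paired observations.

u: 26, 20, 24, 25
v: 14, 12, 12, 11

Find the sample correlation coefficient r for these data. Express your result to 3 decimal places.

0.327

n = 4, Σu = 95, Σv = 49, Σu² = 2277, Σv² = 605, Σuv = 1167
nΣuv − ΣuΣv = 4668 − 4655 = 13
nΣu² − (Σu)² = 9108 − 9025 = 83; nΣv² − (Σv)² = 2420 − 2401 = 19
r = 13 / √(83 × 19) = 13 / 39.7115 ≈ 0.327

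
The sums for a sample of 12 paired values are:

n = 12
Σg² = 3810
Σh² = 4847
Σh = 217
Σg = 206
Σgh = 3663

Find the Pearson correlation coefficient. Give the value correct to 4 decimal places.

-0.1237

r = (nΣgh − ΣgΣh) / √[(nΣg² − (Σg)²)(nΣh² − (Σh)²)]
Numerator: 12×3663 − 206×217 = -746
Denominator: √[(45720 − 42436)(58164 − 47089)] = √[3284 × 11075] = 6030.7794
r = -746 / 6030.7794 ≈ -0.1237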